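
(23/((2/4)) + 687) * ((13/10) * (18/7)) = 85761/35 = 2450.31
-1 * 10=-10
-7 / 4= -1.75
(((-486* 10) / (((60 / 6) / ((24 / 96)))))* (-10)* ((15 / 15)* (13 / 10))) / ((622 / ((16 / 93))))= 4212 / 9641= 0.44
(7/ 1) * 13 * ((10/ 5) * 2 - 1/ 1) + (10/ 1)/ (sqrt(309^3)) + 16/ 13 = 10 * sqrt(309)/ 95481 + 3565/ 13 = 274.23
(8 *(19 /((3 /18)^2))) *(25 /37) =136800 /37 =3697.30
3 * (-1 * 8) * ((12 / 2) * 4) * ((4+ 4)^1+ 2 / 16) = -4680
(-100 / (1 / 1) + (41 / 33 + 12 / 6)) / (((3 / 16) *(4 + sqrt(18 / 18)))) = -51088 / 495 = -103.21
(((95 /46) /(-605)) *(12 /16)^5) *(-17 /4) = 78489 /22798336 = 0.00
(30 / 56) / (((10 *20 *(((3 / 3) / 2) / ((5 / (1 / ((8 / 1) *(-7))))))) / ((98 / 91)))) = -21 / 13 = -1.62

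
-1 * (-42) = 42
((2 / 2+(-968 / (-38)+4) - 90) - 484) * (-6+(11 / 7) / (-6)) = 2716001 / 798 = 3403.51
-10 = -10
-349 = -349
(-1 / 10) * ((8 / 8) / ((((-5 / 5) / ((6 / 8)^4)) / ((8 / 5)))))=81 / 1600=0.05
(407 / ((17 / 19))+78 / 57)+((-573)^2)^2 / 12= 11606459960757 / 1292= 8983328143.00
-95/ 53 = -1.79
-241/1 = -241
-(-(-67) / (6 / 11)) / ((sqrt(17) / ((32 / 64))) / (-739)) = 544643*sqrt(17) / 204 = 11007.94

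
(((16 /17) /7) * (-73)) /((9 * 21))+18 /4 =200083 /44982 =4.45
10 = 10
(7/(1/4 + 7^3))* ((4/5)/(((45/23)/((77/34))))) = 99176/5251725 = 0.02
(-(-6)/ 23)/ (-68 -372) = -3/ 5060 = -0.00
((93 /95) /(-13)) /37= -93 /45695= -0.00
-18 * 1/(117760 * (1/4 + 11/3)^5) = -4374/26374675805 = -0.00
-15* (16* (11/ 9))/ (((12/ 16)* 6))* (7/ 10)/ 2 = -22.81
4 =4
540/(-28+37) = 60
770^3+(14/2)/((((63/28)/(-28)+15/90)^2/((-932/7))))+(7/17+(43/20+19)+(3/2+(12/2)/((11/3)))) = 1435558064574731/3145340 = 456407912.84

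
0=0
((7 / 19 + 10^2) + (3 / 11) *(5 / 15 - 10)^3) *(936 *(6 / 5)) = -163970.48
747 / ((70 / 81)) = 60507 / 70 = 864.39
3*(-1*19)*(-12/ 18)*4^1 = 152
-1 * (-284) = 284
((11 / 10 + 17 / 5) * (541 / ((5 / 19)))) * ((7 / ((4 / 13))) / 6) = 2806167 / 80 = 35077.09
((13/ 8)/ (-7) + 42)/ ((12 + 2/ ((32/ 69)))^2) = 74848/ 476847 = 0.16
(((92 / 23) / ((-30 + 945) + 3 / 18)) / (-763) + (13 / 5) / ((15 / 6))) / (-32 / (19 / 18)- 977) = -0.00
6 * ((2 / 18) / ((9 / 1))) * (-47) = -94 / 27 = -3.48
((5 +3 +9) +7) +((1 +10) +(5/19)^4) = 4561860/130321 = 35.00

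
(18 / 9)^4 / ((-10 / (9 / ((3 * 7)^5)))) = -0.00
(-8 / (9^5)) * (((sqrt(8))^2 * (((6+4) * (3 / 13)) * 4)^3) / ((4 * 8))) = -128000 / 4804839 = -0.03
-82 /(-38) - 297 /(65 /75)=-84112 /247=-340.53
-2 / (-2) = 1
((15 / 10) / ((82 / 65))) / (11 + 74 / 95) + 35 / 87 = 2678245 / 5321964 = 0.50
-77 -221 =-298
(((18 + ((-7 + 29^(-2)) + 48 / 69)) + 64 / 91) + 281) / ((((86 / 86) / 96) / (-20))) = -991577735040 / 1760213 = -563328.26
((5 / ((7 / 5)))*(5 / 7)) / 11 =125 / 539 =0.23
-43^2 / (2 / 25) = -46225 / 2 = -23112.50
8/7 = 1.14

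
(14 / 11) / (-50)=-7 / 275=-0.03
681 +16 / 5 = 3421 / 5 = 684.20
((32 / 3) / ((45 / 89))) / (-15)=-2848 / 2025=-1.41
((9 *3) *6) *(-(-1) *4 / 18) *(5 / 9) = 20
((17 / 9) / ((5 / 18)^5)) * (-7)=-24984288 / 3125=-7994.97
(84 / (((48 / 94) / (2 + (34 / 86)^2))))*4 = 1418.85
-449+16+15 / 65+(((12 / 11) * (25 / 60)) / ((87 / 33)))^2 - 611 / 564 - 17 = -59146153 / 131196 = -450.82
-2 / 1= -2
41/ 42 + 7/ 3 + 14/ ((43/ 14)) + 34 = 75613/ 1806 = 41.87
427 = 427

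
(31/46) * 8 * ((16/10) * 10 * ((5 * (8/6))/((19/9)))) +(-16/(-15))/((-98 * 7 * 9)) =5512143704/20235285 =272.40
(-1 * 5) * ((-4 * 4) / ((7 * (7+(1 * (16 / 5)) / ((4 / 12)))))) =400 / 581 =0.69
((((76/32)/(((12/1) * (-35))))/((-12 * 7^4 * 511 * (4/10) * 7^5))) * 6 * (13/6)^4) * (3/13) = 41743/23945078848223232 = 0.00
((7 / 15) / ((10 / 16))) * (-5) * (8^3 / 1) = -28672 / 15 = -1911.47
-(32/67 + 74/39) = -6206/2613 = -2.38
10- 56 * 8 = -438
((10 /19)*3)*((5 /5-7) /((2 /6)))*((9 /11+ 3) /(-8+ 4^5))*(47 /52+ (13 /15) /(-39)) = -129969 /1380236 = -0.09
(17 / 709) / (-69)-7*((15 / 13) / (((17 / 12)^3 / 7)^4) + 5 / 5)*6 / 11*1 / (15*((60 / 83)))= -1038058772108754098334187 / 67930868880915845283050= -15.28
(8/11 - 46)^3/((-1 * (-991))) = -93.63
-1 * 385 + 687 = 302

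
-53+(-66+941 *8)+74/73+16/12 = 1623085/219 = 7411.35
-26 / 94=-0.28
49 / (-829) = -49 / 829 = -0.06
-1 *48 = -48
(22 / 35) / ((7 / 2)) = 44 / 245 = 0.18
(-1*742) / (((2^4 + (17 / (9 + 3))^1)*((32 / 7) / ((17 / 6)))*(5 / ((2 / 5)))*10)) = -44149 / 209000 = -0.21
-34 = -34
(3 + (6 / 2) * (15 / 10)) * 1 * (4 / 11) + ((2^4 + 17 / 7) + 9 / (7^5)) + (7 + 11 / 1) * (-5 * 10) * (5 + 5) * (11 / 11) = -1659981672 / 184877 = -8978.84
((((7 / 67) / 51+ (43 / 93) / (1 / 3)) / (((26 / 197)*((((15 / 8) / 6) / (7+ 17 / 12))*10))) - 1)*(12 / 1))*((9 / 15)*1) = 11298099724 / 57377125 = 196.91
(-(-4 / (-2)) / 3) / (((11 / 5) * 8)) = -5 / 132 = -0.04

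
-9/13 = -0.69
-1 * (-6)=6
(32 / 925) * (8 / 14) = 128 / 6475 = 0.02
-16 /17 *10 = -160 /17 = -9.41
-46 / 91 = -0.51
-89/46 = -1.93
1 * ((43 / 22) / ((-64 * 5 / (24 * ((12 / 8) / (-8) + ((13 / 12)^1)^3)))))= -80539 / 506880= -0.16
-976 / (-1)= 976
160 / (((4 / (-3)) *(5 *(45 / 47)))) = -376 / 15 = -25.07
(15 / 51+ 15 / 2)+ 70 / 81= 23845 / 2754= 8.66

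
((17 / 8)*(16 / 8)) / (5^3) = 17 / 500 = 0.03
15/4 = 3.75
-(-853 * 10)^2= -72760900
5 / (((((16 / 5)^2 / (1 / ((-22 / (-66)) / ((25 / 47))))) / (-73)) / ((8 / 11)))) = -41.37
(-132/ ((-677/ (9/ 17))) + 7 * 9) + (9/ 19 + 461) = 114709757/ 218671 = 524.58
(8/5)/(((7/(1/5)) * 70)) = 4/6125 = 0.00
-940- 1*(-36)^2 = -2236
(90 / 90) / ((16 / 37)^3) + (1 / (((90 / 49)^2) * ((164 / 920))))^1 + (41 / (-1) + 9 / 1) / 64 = 920182729 / 68014080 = 13.53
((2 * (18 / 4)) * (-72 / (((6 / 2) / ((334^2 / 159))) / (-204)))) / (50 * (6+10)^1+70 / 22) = 6007959936 / 156085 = 38491.59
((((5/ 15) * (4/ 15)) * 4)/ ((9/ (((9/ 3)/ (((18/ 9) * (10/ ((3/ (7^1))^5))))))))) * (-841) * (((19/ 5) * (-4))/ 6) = 383496/ 2100875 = 0.18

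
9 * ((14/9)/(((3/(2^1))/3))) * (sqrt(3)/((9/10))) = 53.89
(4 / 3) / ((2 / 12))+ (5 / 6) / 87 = 8.01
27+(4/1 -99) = -68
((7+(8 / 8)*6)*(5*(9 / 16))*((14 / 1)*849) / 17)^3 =42022780911993711375 / 2515456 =16705830239922.19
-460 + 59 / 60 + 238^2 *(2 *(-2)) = -13622101 / 60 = -227035.02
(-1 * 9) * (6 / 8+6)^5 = -129140163 / 1024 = -126113.44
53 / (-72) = -53 / 72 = -0.74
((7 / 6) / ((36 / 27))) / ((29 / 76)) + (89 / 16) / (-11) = 9123 / 5104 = 1.79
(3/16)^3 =27/4096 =0.01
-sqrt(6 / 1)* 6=-6* sqrt(6)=-14.70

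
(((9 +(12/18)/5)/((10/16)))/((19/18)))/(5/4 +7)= 8768/5225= 1.68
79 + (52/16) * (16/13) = 83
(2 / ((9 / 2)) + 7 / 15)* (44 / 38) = 902 / 855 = 1.05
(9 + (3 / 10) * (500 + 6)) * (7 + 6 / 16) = 11859 / 10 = 1185.90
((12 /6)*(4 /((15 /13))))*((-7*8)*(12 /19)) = -23296 /95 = -245.22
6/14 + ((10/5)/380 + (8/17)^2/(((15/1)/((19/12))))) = 1581641/3459330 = 0.46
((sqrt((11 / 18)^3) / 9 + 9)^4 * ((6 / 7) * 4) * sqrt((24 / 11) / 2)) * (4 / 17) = 3367327304 * sqrt(6) / 63241479 + 1464420293212537 * sqrt(33) / 1521400260303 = 5659.84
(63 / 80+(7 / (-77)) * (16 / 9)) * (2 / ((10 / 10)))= 4957 / 3960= 1.25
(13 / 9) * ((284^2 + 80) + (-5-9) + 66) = 1050244 / 9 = 116693.78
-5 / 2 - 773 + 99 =-1353 / 2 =-676.50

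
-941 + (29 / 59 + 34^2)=12714 / 59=215.49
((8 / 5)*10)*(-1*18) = -288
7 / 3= 2.33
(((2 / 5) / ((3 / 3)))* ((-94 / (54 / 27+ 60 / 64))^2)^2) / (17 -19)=-1048576 / 5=-209715.20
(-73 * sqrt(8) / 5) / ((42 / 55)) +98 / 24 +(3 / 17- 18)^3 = -333576787 / 58956- 803 * sqrt(2) / 21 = -5712.14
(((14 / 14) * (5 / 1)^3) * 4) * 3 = 1500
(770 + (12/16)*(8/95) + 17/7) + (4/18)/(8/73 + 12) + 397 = 3093786881/2645370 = 1169.51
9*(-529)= -4761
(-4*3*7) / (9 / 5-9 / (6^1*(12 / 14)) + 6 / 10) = -1680 / 13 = -129.23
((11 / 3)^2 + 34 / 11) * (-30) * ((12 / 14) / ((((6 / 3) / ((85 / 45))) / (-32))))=8905280 / 693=12850.33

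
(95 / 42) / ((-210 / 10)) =-95 / 882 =-0.11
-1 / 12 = -0.08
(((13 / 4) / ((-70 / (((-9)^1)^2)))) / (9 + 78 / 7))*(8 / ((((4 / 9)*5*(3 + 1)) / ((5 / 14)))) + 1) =-12987 / 52640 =-0.25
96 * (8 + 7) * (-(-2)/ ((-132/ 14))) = -3360/ 11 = -305.45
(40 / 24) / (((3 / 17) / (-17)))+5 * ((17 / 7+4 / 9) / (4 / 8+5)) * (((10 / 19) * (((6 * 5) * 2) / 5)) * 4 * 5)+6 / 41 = 91507567 / 539847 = 169.51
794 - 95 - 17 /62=698.73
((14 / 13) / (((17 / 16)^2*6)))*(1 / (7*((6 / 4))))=512 / 33813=0.02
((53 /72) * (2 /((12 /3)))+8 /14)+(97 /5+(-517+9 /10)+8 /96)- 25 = -2624213 /5040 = -520.68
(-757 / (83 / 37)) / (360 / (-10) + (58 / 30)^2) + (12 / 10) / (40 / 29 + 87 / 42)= 10.81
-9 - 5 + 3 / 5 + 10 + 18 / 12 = -19 / 10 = -1.90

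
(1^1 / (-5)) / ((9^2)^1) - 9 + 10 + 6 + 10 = 6884 / 405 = 17.00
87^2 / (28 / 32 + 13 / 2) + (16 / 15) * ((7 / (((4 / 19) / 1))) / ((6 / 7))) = 2834698 / 2655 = 1067.68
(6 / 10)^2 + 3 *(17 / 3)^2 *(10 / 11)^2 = 725767 / 9075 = 79.97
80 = 80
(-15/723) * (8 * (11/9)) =-0.20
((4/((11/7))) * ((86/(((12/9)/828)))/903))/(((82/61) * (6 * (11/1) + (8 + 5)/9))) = 454572/273757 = 1.66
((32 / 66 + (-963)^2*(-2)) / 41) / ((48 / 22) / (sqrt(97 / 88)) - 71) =979301408*sqrt(2134) / 2423736689 + 421528049806 / 661019097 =656.36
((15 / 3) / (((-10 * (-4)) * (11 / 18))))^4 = 6561 / 3748096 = 0.00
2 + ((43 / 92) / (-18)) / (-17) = 56347 / 28152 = 2.00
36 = 36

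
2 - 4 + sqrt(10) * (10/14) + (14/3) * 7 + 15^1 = 5 * sqrt(10)/7 + 137/3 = 47.93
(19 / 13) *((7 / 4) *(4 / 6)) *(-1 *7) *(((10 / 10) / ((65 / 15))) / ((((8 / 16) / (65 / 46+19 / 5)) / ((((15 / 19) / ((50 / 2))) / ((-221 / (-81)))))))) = -14276493 / 42951350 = -0.33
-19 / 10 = -1.90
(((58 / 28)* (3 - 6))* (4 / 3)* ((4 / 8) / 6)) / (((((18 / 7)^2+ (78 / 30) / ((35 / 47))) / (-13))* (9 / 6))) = 65975 / 111393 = 0.59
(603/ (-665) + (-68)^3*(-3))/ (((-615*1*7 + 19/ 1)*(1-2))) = 627291237/ 2850190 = 220.09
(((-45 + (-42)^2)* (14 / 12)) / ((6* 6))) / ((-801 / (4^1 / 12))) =-1337 / 57672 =-0.02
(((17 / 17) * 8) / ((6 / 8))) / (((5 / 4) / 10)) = 256 / 3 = 85.33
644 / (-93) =-644 / 93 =-6.92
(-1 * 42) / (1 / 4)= -168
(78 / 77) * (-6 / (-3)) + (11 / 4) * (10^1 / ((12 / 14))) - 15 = 17657 / 924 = 19.11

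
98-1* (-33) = 131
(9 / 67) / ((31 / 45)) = 405 / 2077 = 0.19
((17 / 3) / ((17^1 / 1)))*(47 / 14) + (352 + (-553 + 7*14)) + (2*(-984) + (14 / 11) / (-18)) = -2868953 / 1386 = -2069.95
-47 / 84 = -0.56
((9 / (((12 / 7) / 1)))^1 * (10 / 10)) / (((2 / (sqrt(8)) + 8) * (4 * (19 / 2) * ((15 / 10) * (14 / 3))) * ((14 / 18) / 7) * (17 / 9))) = 486 / 41021 - 243 * sqrt(2) / 328168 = 0.01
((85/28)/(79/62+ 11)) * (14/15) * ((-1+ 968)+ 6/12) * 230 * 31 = 1211796975/761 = 1592374.47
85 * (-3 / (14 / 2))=-255 / 7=-36.43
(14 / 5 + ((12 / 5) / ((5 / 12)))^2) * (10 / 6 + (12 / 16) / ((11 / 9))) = 3384143 / 41250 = 82.04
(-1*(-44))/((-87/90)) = -1320/29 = -45.52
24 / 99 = 8 / 33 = 0.24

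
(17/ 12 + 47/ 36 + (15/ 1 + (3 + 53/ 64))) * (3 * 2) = 12413/ 96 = 129.30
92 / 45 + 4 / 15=104 / 45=2.31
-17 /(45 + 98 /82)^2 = -28577 /3587236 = -0.01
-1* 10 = -10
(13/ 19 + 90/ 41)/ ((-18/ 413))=-926359/ 14022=-66.06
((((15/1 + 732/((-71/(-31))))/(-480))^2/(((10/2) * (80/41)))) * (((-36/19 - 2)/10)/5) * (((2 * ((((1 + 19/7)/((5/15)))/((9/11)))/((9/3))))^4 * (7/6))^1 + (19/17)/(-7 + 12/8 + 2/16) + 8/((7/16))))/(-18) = 466333843630013381894029/272267354353409856000000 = 1.71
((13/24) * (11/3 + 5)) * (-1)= -169/36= -4.69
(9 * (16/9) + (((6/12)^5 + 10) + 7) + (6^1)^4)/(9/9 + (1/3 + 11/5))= 637935/1696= 376.14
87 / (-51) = -29 / 17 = -1.71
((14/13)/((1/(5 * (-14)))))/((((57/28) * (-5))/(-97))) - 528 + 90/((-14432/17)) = -6665149009/5347056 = -1246.51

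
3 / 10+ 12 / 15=11 / 10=1.10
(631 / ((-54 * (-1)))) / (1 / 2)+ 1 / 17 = 10754 / 459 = 23.43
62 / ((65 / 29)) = 1798 / 65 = 27.66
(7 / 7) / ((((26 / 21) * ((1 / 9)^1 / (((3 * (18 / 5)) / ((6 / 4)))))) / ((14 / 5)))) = 47628 / 325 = 146.55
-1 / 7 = -0.14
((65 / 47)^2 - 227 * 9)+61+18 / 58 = -126826496 / 64061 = -1979.78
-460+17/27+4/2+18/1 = -11863/27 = -439.37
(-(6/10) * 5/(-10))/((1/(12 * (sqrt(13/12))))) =3 * sqrt(39)/5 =3.75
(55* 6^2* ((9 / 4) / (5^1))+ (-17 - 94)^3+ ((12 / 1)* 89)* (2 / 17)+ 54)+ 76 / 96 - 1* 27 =-557567317 / 408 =-1366586.56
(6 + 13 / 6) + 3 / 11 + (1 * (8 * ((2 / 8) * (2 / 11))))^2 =6223 / 726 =8.57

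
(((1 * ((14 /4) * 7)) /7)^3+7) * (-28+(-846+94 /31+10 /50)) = -53852631 /1240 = -43429.54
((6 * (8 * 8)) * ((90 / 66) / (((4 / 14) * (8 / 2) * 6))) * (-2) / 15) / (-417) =112 / 4587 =0.02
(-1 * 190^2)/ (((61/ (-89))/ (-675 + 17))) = -2114088200/ 61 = -34657183.61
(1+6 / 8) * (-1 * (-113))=791 / 4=197.75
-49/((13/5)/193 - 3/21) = 330995/874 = 378.71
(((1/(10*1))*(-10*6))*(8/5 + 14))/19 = -468/95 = -4.93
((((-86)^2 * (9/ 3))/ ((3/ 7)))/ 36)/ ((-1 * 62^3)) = -12943/ 2144952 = -0.01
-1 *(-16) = 16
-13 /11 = -1.18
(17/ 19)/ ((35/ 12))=204/ 665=0.31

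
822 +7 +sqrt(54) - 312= 3 * sqrt(6) +517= 524.35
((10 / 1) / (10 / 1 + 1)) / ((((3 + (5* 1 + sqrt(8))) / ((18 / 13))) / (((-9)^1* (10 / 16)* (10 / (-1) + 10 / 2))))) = 10125 / 2002 - 10125* sqrt(2) / 8008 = 3.27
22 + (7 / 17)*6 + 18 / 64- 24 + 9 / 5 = 6941 / 2720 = 2.55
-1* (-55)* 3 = 165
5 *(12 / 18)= 10 / 3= 3.33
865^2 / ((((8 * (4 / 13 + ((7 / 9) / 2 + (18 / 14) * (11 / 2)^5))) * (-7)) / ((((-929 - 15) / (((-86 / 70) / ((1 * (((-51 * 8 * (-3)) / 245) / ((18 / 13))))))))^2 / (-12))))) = 20321012387056742400 / 15366378890359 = 1322433.38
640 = 640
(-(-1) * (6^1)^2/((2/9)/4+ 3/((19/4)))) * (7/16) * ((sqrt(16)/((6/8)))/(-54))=-532/235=-2.26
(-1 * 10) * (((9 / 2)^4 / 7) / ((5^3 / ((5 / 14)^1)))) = -6561 / 3920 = -1.67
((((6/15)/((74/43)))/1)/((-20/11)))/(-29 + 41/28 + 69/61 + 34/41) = 752801/150605725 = 0.00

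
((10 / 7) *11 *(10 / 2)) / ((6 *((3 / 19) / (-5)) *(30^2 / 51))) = -17765 / 756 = -23.50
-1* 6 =-6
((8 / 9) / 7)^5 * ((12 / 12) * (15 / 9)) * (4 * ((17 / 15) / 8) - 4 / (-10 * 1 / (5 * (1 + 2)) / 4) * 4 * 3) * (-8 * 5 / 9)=-5673451520 / 80387359983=-0.07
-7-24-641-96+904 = 136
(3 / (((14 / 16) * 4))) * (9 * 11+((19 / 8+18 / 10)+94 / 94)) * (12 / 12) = 12501 / 140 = 89.29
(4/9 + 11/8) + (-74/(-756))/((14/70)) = 2.31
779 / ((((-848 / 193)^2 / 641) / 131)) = 2436584071841 / 719104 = 3388361.17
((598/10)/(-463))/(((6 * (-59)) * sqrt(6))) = 299 * sqrt(6)/4917060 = 0.00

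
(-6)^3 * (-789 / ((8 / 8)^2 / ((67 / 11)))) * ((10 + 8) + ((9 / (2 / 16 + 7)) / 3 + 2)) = 4430342304 / 209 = 21197810.07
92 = 92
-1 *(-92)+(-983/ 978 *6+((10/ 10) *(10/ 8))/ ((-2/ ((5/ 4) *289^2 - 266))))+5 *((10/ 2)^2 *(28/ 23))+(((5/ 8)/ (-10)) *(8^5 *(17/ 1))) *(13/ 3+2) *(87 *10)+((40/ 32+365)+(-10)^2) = -23021923999277/ 119968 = -191900540.14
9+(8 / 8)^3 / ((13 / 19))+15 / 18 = 881 / 78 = 11.29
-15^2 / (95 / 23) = -1035 / 19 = -54.47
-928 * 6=-5568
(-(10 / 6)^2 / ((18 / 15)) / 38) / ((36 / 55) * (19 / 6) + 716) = -6875 / 81041688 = -0.00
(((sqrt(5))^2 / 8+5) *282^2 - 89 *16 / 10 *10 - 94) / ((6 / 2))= 297203 / 2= 148601.50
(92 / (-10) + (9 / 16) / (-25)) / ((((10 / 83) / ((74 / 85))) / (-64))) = 2665628 / 625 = 4265.00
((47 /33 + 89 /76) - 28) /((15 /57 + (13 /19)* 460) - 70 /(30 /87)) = -63715 /280896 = -0.23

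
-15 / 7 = -2.14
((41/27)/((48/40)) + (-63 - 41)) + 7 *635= 703447/162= 4342.27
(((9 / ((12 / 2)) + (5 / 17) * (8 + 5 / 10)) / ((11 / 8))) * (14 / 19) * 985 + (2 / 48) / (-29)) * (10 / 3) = 1535653355 / 218196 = 7037.95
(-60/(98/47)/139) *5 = -7050/6811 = -1.04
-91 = -91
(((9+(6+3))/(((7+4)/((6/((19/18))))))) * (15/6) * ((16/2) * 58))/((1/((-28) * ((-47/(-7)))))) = -423947520/209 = -2028457.03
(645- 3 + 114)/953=756/953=0.79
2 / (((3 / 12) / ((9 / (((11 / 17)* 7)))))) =1224 / 77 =15.90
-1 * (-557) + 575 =1132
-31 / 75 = -0.41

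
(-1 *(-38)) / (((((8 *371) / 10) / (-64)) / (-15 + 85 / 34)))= 38000 / 371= 102.43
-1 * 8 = -8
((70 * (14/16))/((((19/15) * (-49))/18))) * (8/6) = -450/19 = -23.68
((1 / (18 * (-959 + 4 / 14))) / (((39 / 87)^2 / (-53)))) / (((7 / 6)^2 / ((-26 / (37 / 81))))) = -4813884 / 7531979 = -0.64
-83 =-83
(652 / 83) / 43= 652 / 3569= 0.18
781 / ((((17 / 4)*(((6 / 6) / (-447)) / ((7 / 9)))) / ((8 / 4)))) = -127777.73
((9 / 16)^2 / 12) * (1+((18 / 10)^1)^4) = 0.30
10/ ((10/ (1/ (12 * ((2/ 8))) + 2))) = 7/ 3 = 2.33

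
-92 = -92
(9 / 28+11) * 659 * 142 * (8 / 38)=29664226 / 133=223039.29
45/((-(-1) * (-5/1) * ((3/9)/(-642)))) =17334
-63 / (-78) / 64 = 21 / 1664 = 0.01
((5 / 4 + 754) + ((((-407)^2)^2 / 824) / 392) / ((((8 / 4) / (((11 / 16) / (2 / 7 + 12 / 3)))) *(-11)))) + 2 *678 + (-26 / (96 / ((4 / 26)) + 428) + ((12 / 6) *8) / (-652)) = 2832907244315371 / 1899021250560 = 1491.77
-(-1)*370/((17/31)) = 11470/17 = 674.71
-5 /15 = -0.33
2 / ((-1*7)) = -2 / 7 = -0.29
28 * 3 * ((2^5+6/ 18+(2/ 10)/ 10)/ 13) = 67942/ 325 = 209.05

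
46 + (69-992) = -877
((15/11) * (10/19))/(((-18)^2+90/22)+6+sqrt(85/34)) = 220500/102640451 - 330 * sqrt(10)/102640451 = 0.00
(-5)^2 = 25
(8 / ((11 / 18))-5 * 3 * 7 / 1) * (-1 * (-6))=-6066 / 11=-551.45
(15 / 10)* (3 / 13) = 9 / 26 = 0.35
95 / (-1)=-95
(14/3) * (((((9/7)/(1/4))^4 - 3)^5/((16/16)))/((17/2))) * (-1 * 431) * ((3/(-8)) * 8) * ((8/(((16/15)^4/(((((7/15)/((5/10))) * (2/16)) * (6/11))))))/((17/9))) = 513845414438263217414929093951250913375/21203873086493971951616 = 24233563950425755.56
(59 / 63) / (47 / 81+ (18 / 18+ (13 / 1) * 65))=531 / 480011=0.00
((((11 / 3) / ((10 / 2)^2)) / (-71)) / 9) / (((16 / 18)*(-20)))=11 / 852000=0.00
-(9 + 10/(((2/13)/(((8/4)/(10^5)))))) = -90013/10000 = -9.00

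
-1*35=-35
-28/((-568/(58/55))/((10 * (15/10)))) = 0.78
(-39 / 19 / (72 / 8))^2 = 169 / 3249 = 0.05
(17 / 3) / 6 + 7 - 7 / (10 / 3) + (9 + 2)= 16.84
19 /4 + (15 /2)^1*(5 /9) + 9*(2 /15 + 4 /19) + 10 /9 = 44879 /3420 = 13.12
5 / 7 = 0.71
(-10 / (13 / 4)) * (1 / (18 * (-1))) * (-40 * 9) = -800 / 13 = -61.54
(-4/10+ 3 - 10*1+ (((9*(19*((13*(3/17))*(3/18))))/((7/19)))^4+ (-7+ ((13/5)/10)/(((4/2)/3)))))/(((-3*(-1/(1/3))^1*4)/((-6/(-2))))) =26521067594368140247/320854273600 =82657672.90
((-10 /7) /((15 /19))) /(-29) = 38 /609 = 0.06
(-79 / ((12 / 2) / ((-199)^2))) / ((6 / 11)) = -34413269 / 36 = -955924.14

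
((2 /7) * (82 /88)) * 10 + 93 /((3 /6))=14527 /77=188.66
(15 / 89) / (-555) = -0.00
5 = 5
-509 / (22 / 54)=-13743 / 11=-1249.36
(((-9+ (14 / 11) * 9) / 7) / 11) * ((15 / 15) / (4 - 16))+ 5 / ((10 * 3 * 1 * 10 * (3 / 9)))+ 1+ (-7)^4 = 2402.05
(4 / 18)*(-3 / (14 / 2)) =-0.10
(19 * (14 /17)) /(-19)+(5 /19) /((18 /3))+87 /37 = 112699 /71706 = 1.57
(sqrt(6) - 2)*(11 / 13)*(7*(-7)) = 1078 / 13 - 539*sqrt(6) / 13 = -18.64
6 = 6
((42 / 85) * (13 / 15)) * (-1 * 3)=-546 / 425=-1.28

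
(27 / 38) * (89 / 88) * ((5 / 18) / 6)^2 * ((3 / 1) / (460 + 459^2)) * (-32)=-2225 / 3177249768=-0.00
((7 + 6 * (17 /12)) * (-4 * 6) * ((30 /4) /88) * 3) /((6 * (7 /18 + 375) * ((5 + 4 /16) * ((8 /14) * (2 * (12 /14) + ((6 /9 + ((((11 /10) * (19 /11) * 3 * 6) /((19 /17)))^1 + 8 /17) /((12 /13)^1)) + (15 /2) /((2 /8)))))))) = -2490075 /11682494879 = -0.00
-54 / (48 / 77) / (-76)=1.14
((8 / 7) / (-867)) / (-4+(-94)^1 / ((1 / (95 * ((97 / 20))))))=16 / 525751401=0.00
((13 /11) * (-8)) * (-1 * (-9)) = -936 /11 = -85.09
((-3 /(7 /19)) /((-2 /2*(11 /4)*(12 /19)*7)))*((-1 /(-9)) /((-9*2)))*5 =-1805 /87318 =-0.02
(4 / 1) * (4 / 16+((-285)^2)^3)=2143527953062501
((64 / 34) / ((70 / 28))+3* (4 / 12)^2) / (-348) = -277 / 88740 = -0.00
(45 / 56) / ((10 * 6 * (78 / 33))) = 33 / 5824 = 0.01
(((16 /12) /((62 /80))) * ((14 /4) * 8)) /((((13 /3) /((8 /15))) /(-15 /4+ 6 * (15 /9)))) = 44800 /1209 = 37.06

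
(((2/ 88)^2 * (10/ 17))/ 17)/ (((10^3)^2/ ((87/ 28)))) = 87/ 1566611200000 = 0.00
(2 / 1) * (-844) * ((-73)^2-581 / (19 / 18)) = -153258584 / 19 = -8066241.26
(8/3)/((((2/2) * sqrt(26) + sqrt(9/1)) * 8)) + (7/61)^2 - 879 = -55605791/63257 + sqrt(26)/51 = -878.95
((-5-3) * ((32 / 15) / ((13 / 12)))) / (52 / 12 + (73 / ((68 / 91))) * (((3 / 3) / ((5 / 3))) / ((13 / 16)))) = -52224 / 253513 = -0.21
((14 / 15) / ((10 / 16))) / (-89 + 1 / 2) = -224 / 13275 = -0.02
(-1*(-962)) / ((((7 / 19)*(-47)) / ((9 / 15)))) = -54834 / 1645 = -33.33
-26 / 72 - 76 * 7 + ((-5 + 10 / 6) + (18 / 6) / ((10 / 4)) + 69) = -83789 / 180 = -465.49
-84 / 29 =-2.90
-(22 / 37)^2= -484 / 1369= -0.35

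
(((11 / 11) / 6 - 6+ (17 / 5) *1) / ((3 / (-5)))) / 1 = 73 / 18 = 4.06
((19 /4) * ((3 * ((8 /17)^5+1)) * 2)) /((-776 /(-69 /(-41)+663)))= -564113845125 /22587085156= -24.98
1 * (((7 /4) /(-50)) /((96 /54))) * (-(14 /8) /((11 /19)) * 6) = 25137 /70400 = 0.36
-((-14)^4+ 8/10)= -192084/5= -38416.80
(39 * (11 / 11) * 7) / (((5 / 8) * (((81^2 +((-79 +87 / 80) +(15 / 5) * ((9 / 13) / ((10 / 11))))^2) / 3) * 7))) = 202475520 / 13282672009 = 0.02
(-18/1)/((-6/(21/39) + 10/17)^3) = 15166431/990692608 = 0.02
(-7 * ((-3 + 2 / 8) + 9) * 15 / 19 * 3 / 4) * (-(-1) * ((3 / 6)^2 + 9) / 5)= -58275 / 1216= -47.92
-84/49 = -12/7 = -1.71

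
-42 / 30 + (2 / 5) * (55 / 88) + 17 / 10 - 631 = -12609 / 20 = -630.45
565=565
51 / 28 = 1.82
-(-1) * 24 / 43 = 24 / 43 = 0.56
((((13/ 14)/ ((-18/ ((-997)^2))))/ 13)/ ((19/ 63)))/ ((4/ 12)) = -2982027/ 76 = -39237.20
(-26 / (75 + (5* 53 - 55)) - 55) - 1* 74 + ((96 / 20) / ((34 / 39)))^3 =1323829649 / 35005125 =37.82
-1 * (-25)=25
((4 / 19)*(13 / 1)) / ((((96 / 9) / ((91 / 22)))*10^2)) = 3549 / 334400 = 0.01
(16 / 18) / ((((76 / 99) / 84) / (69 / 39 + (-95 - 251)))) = -8269800 / 247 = -33480.97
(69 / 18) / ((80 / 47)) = 2.25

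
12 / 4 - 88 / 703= 2.87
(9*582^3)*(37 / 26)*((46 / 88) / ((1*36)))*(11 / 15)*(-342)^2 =204399341867187 / 65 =3144605259495.18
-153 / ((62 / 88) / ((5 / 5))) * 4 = -26928 / 31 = -868.65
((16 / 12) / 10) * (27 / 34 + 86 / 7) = 3113 / 1785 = 1.74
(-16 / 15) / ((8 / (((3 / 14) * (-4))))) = 4 / 35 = 0.11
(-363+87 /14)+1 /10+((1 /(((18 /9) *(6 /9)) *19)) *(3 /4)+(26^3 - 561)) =177244779 /10640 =16658.34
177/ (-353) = -177/ 353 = -0.50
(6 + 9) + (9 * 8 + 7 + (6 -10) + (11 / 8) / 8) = 5771 / 64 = 90.17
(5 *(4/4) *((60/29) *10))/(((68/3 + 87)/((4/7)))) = 36000/66787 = 0.54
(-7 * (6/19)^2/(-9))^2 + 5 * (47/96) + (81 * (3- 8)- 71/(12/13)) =-1999490015/4170272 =-479.46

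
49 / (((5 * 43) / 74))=3626 / 215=16.87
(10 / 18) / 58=5 / 522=0.01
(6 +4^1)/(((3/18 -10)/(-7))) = 420/59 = 7.12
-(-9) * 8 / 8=9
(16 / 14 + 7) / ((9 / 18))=114 / 7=16.29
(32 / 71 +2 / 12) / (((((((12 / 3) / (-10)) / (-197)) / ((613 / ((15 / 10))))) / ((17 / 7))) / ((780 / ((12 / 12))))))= 350949580150 / 1491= 235378658.72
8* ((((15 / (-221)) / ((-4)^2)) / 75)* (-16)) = 0.01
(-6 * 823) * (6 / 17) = -29628 / 17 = -1742.82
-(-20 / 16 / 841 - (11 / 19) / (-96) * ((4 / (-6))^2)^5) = 15644837 / 11322527652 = 0.00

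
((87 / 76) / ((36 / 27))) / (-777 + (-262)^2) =261 / 20631568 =0.00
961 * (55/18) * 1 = 52855/18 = 2936.39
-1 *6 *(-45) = 270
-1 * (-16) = 16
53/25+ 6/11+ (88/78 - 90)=-924563/10725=-86.21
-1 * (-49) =49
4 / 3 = 1.33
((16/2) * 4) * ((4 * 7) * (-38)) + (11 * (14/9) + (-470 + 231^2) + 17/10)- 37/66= 9336319/495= 18861.25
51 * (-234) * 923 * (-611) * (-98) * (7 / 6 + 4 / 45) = -4140577891086 / 5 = -828115578217.20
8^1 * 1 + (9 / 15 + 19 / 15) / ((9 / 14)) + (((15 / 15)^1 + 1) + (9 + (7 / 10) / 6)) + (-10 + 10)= 11891 / 540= 22.02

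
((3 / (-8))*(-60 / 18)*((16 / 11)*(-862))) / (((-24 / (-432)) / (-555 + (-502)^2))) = -7093604880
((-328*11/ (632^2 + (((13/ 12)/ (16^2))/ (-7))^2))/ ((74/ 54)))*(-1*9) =405425727995904/ 6833990698801261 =0.06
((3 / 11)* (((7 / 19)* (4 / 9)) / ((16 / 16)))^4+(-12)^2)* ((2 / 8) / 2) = 56432458178 / 3135132297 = 18.00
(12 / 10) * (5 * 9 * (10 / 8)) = 135 / 2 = 67.50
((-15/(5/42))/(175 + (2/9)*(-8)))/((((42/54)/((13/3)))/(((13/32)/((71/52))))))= -533871/442756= -1.21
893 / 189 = 4.72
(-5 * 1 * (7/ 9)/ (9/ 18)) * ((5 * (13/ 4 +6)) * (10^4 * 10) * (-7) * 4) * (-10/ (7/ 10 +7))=-129500000000/ 99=-1308080808.08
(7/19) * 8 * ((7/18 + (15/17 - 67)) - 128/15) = -3181388/14535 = -218.88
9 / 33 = 3 / 11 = 0.27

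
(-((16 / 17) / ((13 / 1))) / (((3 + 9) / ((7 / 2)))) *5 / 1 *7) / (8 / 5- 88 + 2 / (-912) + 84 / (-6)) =372400 / 50590657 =0.01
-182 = -182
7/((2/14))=49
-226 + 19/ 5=-1111/ 5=-222.20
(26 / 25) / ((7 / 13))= 338 / 175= 1.93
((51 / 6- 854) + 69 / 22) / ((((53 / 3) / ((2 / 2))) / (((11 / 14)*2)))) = -27798 / 371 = -74.93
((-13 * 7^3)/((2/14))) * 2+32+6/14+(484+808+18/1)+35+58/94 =-20084777/329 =-61047.95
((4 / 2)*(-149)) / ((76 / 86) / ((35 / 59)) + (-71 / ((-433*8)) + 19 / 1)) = -1553569360 / 106926223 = -14.53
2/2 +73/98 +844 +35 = 880.74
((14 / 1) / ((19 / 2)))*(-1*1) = -28 / 19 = -1.47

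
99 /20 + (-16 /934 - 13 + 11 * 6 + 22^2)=5061653 /9340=541.93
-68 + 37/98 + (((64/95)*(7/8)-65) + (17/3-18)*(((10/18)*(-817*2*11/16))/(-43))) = -312742091/1005480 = -311.04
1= 1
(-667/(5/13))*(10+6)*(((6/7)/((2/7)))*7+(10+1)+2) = -4717024/5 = -943404.80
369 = 369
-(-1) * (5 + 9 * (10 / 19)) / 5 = 37 / 19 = 1.95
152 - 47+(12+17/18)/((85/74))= 88946/765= 116.27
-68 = -68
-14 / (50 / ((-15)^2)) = -63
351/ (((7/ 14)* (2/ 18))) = 6318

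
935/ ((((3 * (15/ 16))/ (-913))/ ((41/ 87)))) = -143039.00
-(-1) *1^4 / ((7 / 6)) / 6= 1 / 7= 0.14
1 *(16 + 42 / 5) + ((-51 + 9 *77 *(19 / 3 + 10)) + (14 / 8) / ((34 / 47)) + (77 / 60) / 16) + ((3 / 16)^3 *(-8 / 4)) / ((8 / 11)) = 47189110057 / 4177920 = 11294.88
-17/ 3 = -5.67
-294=-294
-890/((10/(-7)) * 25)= 623/25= 24.92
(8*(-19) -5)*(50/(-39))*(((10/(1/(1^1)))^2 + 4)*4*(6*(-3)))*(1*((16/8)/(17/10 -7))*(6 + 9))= 8531320.75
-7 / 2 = -3.50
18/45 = 2/5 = 0.40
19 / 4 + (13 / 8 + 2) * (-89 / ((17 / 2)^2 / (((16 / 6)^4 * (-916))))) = 19367938403 / 93636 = 206842.86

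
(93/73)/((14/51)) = 4743/1022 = 4.64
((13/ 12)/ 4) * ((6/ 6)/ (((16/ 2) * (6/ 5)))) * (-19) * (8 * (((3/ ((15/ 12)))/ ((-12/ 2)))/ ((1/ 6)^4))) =2223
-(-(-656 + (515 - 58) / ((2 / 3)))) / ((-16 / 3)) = -177 / 32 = -5.53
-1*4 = -4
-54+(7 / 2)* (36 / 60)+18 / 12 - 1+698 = 3233 / 5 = 646.60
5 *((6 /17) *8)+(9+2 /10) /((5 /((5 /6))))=3991 /255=15.65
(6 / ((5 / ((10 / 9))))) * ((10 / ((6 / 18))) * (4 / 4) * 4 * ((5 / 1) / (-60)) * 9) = -120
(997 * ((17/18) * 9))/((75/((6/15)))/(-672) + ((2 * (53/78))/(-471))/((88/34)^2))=-8438455849824/278260001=-30325.80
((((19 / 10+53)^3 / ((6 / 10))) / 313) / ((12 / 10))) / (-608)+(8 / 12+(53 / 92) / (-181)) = -103463500829 / 190136532480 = -0.54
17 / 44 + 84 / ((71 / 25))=93607 / 3124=29.96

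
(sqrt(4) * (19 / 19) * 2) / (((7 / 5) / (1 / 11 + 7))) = 1560 / 77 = 20.26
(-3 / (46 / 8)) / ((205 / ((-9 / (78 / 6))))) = 108 / 61295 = 0.00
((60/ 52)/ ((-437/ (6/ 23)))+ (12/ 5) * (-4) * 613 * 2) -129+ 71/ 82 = -637383427973/ 53571830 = -11897.73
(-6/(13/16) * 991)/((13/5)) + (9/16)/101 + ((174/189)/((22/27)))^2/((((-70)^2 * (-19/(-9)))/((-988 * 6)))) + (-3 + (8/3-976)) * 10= -74852064721551581/5950683538800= -12578.73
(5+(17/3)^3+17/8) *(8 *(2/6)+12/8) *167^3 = 4755619032725/1296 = 3669459130.19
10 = 10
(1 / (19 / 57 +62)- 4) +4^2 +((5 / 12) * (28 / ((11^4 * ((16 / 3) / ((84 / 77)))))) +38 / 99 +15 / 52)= 8129029199 / 640660878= 12.69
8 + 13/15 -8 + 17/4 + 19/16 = 1513/240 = 6.30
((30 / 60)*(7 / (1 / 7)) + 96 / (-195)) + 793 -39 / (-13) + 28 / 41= 4374281 / 5330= 820.69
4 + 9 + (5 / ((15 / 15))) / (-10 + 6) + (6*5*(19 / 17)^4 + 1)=19898091 / 334084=59.56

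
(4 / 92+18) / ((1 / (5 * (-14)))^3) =-142345000 / 23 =-6188913.04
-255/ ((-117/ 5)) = 10.90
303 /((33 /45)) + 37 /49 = 223112 /539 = 413.94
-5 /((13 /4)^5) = -5120 /371293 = -0.01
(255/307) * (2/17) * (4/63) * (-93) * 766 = -949840/2149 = -441.99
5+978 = 983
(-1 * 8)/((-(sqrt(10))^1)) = 4 * sqrt(10)/5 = 2.53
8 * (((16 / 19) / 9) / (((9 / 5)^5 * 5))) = 0.01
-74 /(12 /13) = -481 /6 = -80.17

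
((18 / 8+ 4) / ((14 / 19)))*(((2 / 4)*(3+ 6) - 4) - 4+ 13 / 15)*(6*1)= -7505 / 56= -134.02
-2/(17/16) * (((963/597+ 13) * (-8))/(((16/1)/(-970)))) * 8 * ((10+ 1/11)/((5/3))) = -646183.18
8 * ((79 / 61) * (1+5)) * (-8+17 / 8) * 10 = -222780 / 61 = -3652.13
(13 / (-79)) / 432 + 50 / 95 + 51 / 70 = 28471171 / 22695120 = 1.25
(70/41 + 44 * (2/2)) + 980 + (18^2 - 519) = 34059/41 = 830.71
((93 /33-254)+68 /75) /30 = -206477 /24750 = -8.34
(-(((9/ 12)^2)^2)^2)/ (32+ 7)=-2187/ 851968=-0.00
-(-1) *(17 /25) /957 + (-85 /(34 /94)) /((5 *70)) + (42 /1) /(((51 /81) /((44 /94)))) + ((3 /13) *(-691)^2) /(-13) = -381975744947117 /45228633450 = -8445.44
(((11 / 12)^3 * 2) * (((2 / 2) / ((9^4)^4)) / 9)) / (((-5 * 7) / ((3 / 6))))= -1331 / 1008635949195834093120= -0.00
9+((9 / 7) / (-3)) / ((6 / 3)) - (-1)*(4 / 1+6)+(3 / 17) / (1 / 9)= 4849 / 238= 20.37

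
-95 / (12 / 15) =-118.75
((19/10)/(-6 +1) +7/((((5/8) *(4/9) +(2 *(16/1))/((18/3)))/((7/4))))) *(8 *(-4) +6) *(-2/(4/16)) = 947024/2525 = 375.06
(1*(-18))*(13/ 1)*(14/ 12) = -273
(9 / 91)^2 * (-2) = -162 / 8281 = -0.02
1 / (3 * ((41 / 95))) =0.77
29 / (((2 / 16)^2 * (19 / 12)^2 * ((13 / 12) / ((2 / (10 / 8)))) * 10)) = 12828672 / 117325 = 109.34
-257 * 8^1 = -2056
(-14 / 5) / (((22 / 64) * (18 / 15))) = -224 / 33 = -6.79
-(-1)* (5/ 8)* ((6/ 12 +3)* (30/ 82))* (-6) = -1575/ 328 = -4.80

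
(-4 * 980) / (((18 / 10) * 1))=-19600 / 9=-2177.78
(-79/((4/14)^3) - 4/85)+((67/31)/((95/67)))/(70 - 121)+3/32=-16279254899/4806240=-3387.11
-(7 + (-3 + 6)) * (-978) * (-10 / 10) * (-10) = 97800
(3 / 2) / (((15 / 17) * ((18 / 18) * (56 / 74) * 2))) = 629 / 560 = 1.12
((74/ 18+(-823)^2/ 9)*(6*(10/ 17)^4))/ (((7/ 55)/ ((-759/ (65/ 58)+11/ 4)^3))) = -502359113784921273625525/ 3853408377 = -130367473321377.81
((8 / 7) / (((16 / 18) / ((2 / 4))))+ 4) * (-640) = -2971.43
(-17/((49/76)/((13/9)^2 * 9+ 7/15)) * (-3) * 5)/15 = 1118872/2205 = 507.42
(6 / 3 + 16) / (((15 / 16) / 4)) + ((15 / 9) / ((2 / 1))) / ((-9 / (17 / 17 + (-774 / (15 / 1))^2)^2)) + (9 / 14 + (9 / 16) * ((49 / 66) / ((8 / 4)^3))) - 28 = -43699146734101 / 66528000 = -656853.46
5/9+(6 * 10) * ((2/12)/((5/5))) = 95/9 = 10.56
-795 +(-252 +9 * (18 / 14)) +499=-3755 / 7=-536.43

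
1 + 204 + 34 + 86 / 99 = 23747 / 99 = 239.87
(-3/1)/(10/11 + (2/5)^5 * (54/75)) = -2578125/787586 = -3.27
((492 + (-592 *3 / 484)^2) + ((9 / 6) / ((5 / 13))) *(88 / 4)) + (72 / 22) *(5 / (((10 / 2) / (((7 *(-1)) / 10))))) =43115823 / 73205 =588.97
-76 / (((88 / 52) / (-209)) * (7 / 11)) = 103246 / 7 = 14749.43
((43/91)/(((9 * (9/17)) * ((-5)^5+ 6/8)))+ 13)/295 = 1197497107/27174039165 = 0.04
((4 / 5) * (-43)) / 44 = -43 / 55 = -0.78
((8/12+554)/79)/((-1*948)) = -416/56169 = -0.01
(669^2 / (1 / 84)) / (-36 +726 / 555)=-3477548970 / 3209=-1083686.19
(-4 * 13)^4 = 7311616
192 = 192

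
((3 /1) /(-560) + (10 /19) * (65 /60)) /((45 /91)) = 234377 /205200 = 1.14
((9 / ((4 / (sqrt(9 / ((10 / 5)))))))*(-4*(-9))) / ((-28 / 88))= -2673*sqrt(2) / 7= -540.03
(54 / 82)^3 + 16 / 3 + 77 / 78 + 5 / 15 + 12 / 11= 158289353 / 19711406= 8.03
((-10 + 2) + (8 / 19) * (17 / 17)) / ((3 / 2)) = -96 / 19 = -5.05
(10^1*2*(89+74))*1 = 3260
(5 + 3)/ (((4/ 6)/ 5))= 60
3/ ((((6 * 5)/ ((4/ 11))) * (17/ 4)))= 8/ 935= 0.01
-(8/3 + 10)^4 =-2085136/81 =-25742.42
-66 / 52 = -33 / 26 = -1.27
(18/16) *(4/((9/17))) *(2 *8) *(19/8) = 323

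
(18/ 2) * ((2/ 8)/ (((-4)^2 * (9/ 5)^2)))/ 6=25/ 3456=0.01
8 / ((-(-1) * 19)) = 8 / 19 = 0.42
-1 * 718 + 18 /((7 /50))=-4126 /7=-589.43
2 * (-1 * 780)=-1560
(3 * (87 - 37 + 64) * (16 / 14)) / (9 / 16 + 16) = 43776 / 1855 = 23.60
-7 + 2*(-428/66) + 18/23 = -14563/759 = -19.19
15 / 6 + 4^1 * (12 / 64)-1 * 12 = -35 / 4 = -8.75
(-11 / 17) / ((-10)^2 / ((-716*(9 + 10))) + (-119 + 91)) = 37411 / 1619301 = 0.02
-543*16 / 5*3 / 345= -8688 / 575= -15.11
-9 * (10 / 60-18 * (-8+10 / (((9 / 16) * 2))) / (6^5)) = -40 / 27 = -1.48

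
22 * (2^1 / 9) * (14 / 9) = 616 / 81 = 7.60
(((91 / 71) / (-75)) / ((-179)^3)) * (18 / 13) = 42 / 10180226725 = 0.00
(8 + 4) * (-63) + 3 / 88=-755.97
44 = 44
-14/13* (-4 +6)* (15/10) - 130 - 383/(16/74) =-198079/104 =-1904.61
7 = 7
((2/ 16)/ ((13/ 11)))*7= 77/ 104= 0.74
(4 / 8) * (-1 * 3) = -3 / 2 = -1.50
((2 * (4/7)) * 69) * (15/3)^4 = 345000/7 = 49285.71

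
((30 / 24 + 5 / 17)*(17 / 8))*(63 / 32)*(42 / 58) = 138915 / 29696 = 4.68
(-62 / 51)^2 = 3844 / 2601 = 1.48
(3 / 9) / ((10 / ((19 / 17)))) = 19 / 510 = 0.04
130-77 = 53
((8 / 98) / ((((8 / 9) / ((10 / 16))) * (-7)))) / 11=-45 / 60368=-0.00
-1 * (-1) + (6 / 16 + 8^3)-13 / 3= 12217 / 24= 509.04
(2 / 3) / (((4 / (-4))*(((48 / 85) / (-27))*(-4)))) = -255 / 32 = -7.97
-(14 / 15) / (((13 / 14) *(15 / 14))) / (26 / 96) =-43904 / 12675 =-3.46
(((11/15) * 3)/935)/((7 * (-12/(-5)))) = 1/7140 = 0.00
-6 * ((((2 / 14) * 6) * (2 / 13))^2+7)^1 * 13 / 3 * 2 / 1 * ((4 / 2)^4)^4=-15233449984 / 637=-23914364.18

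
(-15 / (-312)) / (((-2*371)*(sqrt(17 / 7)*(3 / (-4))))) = 5*sqrt(119) / 983892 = 0.00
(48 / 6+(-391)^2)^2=23375046321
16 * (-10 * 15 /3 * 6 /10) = -480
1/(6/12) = 2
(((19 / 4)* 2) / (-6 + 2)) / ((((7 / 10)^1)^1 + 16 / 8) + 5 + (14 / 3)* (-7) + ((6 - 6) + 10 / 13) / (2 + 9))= 40755 / 427228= 0.10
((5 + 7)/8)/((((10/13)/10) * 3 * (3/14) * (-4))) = -91/12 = -7.58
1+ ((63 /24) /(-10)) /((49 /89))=293 /560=0.52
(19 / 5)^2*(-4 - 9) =-4693 / 25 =-187.72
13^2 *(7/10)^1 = 1183/10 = 118.30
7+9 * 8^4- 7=36864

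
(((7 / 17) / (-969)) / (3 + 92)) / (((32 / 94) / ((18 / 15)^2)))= -987 / 52164500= -0.00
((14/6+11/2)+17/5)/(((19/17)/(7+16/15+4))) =1036949/8550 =121.28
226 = 226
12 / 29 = 0.41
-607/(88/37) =-22459/88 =-255.22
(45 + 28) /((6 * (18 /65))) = 4745 /108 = 43.94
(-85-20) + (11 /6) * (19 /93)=-58381 /558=-104.63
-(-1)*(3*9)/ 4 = 27/ 4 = 6.75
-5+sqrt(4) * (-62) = -129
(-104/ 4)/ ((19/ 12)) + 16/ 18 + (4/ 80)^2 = -1062229/ 68400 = -15.53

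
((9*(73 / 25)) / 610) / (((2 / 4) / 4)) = 2628 / 7625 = 0.34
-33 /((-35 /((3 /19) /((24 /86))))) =1419 /2660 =0.53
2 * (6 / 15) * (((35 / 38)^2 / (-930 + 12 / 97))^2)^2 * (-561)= -7455948405337589609375 / 23981434527127487122395622960128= -0.00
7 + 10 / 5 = 9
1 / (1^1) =1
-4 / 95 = -0.04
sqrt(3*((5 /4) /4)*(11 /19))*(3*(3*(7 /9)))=7*sqrt(3135) /76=5.16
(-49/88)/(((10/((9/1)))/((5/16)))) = -441/2816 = -0.16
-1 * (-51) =51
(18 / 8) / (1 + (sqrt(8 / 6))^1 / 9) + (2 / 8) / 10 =22109 / 9560 -81*sqrt(3) / 478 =2.02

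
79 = 79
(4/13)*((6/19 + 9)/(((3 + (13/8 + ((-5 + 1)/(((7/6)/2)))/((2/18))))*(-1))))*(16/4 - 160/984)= 6237952/32376019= 0.19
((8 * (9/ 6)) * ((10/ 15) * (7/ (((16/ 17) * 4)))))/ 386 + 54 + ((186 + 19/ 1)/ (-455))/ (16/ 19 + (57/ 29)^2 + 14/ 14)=691178217547/ 12809187664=53.96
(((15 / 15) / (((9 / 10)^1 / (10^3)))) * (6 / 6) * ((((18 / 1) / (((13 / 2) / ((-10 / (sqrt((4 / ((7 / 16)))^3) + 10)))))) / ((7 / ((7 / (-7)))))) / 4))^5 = -101922746767351562500000000000000000000 / 222640817047649966275582185693 + 40306743090320000000000000000000000000 * sqrt(7) / 222640817047649966275582185693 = 21194997.72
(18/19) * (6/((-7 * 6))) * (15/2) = -1.02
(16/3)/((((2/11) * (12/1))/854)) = 18788/9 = 2087.56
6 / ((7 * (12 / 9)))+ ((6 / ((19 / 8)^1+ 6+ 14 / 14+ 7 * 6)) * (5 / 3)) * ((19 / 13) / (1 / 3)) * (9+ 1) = 228829 / 24934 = 9.18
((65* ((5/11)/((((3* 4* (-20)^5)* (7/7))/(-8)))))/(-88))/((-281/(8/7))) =13/45697344000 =0.00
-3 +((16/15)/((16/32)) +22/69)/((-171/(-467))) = 24233/6555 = 3.70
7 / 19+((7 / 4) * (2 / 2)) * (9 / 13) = 1.58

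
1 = 1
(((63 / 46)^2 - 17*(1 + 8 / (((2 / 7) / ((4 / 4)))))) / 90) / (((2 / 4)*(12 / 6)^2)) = -1039219 / 380880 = -2.73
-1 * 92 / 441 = -92 / 441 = -0.21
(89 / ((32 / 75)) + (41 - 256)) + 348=10931 / 32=341.59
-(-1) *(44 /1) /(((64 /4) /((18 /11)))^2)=81 /176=0.46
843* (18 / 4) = 7587 / 2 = 3793.50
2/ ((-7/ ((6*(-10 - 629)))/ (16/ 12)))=10224/ 7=1460.57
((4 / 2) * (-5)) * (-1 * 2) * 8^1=160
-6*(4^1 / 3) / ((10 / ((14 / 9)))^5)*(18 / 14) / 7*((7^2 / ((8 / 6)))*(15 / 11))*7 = -235298 / 5011875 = -0.05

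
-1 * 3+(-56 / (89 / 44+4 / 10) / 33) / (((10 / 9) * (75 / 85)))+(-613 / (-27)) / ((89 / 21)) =3506416 / 2134665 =1.64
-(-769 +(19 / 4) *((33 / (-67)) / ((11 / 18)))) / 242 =103559 / 32428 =3.19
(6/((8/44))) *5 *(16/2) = 1320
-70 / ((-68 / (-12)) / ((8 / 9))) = -560 / 51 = -10.98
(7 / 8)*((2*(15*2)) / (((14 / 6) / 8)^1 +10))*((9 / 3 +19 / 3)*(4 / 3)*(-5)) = -78400 / 247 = -317.41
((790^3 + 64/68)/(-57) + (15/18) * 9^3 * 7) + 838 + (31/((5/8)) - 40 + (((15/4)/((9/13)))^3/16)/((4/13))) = -1543991452488637/178606080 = -8644674.65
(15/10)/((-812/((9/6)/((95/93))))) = -837/308560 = -0.00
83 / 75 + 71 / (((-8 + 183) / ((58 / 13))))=19907 / 6825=2.92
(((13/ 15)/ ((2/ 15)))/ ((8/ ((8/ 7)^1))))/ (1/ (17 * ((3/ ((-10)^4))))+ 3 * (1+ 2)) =663/ 146426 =0.00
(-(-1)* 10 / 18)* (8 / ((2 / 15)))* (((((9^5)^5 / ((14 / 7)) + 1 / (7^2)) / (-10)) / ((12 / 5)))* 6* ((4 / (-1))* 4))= 7035400279380155369948440600 / 147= 47859865846123505918016600.00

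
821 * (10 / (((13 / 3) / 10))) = 246300 / 13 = 18946.15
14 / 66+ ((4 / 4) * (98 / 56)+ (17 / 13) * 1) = 5611 / 1716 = 3.27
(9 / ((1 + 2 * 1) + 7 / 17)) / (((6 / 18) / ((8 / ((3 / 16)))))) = 9792 / 29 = 337.66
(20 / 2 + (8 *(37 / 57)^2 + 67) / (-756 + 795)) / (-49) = -1495745 / 6208839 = -0.24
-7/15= -0.47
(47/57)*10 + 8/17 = 8446/969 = 8.72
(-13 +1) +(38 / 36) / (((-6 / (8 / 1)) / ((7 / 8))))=-1429 / 108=-13.23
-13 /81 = -0.16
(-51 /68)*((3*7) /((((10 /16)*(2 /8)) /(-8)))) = 4032 /5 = 806.40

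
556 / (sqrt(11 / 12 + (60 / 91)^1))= 1112 *sqrt(469833) / 1721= 442.89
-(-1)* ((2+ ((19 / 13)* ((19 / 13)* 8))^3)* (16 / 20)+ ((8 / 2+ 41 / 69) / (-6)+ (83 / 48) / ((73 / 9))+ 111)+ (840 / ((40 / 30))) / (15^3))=4104.52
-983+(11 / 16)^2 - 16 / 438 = -55086461 / 56064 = -982.56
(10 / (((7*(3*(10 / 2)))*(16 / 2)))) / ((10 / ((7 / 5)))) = 1 / 600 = 0.00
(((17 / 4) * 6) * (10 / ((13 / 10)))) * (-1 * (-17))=43350 / 13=3334.62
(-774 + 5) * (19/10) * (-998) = 7290889/5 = 1458177.80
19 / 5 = 3.80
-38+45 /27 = -109 /3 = -36.33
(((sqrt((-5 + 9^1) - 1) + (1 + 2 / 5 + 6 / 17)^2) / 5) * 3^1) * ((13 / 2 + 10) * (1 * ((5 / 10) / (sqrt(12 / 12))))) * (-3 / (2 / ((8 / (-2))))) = 297 * sqrt(3) / 10 + 6593697 / 72250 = 142.70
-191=-191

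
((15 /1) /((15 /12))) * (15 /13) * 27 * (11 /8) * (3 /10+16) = 435699 /52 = 8378.83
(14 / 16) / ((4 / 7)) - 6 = -143 / 32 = -4.47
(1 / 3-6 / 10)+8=116 / 15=7.73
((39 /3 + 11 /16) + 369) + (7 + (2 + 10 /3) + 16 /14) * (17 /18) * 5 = 1349687 /3024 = 446.33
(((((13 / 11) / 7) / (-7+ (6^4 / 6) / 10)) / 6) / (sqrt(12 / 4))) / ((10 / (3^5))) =0.03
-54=-54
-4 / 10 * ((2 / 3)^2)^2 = -32 / 405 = -0.08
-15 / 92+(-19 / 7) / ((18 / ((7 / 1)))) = -1009 / 828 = -1.22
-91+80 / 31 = -2741 / 31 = -88.42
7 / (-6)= -7 / 6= -1.17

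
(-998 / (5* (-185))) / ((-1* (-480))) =0.00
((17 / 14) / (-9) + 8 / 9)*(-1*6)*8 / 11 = -760 / 231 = -3.29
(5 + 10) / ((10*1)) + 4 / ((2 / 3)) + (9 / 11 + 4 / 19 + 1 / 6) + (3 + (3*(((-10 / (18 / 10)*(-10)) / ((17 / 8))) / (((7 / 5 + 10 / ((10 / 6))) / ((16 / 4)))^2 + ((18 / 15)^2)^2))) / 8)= 2632164407 / 195276433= 13.48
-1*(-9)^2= -81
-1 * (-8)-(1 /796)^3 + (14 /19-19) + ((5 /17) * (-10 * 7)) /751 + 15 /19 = -1162399700805133 /122343714638528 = -9.50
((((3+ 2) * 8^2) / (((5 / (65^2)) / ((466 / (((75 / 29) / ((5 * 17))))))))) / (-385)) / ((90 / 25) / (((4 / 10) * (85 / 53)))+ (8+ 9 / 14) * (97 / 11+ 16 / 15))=-422423855360 / 3575341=-118149.25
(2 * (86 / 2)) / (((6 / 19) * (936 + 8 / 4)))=817 / 2814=0.29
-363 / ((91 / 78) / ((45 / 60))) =-233.36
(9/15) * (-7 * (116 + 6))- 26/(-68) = -87043/170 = -512.02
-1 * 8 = -8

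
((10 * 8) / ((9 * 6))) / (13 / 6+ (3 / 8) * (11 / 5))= 1600 / 3231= 0.50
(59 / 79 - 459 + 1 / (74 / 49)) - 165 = -3639667 / 5846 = -622.59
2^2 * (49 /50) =98 /25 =3.92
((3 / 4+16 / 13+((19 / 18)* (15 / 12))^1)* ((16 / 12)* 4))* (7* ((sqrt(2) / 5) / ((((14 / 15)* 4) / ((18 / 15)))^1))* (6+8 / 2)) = 3089* sqrt(2) / 39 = 112.01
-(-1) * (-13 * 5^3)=-1625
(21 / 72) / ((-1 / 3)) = -7 / 8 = -0.88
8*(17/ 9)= 15.11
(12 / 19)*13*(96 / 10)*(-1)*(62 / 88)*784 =-45497088 / 1045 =-43537.88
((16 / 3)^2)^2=65536 / 81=809.09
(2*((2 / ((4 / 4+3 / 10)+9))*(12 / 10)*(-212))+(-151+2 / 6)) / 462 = -5506 / 10197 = -0.54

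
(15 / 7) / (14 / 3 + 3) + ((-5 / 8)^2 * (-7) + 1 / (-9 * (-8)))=-226367 / 92736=-2.44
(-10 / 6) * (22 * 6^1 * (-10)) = 2200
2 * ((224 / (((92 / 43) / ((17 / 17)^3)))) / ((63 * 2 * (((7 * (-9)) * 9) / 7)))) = -344 / 16767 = -0.02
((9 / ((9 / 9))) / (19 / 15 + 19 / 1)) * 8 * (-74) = -4995 / 19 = -262.89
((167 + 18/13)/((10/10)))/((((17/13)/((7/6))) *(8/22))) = 168553/408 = 413.12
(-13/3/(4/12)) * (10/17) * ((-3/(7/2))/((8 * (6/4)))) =65/119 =0.55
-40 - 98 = -138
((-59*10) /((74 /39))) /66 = -4.71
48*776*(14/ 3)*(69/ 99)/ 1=3997952/ 33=121150.06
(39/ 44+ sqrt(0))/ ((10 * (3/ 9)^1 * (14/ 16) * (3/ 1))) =39/ 385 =0.10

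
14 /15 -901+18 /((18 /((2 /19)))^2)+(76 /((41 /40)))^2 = 125550927787 /27307845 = 4597.61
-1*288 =-288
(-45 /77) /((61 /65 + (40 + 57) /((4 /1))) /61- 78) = 237900 /31583629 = 0.01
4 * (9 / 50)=18 / 25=0.72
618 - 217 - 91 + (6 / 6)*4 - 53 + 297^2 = 88470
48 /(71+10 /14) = 168 /251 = 0.67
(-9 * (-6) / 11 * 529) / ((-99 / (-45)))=142830 / 121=1180.41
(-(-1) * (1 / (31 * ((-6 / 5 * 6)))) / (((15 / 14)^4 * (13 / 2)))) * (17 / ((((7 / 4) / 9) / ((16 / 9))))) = -0.08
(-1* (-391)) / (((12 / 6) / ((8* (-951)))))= -1487364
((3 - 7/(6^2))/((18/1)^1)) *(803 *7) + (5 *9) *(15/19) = 11224099/12312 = 911.64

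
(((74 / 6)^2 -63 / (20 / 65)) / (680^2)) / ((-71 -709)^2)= -379 / 2025533952000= -0.00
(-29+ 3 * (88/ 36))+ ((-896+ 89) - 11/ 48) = -39787/ 48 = -828.90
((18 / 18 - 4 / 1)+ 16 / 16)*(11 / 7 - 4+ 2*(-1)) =62 / 7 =8.86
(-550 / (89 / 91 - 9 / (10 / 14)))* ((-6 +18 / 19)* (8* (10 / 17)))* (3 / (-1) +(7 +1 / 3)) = -1041040000 / 213503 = -4876.00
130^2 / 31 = 16900 / 31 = 545.16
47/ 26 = 1.81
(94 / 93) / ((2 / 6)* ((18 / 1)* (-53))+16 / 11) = -517 / 161913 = -0.00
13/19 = 0.68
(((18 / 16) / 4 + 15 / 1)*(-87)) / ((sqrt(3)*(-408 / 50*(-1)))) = -118175*sqrt(3) / 2176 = -94.06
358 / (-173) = -358 / 173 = -2.07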